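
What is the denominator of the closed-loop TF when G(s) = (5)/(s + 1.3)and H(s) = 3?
Characteristic poly = G_den * H_den + G_num * H_num = (s + 1.3) + (15) = s + 16.3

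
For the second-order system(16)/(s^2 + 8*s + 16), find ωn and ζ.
Standard form: ωn²/(s²+2ζωn·s+ωn²).
const=16=ωn² → ωn=4, s coeff=8=2ζωn → ζ=1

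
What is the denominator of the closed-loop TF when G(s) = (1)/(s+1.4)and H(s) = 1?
Characteristic poly = G_den * H_den + G_num * H_num = (s + 1.4) + (1) = s + 2.4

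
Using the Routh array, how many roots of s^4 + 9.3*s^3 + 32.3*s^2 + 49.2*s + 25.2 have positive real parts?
Routh array:
s^4: [1, 32.3, 25.2]; s^3: [9.3, 49.2]; s^2: [27.0097, 25.2]; s^1: [40.5231]; s^0: [25.2]
First column: [1, 9.3, 27.0097, 40.5231, 25.2]. Sign changes = RHP roots = 0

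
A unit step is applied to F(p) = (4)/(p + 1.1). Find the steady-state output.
FVT: lim_{t→∞} y(t) = lim_{p→0} p*Y(p) where Y(p) = F(p)/p.
= lim_{p→0} F(p) = F(0) = num(0)/den(0) = 4/1.1 = 3.636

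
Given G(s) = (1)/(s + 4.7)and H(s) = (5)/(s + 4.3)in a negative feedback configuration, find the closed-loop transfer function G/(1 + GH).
Closed-loop T = G/(1+GH).
Numerator: G_num * H_den = s + 4.3.
Denominator: G_den * H_den + G_num * H_num = (s^2 + 9*s + 20.21) + (5) = s^2 + 9*s + 25.21.
T(s) = (s + 4.3)/(s^2 + 9*s + 25.21)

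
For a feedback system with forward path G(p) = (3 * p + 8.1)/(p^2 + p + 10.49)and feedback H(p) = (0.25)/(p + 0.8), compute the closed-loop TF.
Closed-loop T = G/(1+GH).
Numerator: G_num * H_den = 3*p^2 + 10.5*p + 6.48.
Denominator: G_den * H_den + G_num * H_num = (p^3 + 1.8*p^2 + 11.29*p + 8.392) + (0.75*p + 2.025) = p^3 + 1.8*p^2 + 12.04*p + 10.417.
T(p) = (3*p^2 + 10.5*p + 6.48)/(p^3 + 1.8*p^2 + 12.04*p + 10.417)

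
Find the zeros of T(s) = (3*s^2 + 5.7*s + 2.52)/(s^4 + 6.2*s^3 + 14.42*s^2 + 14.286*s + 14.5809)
Set numerator = 0: 3*s^2 + 5.7*s + 2.52 = 3*(s + 0.7)(s + 1.2) = 0 → Zeros: -0.7, -1.2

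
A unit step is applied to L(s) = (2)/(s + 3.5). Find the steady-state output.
FVT: lim_{t→∞} y(t) = lim_{s→0} s*Y(s) where Y(s) = L(s)/s.
= lim_{s→0} L(s) = L(0) = num(0)/den(0) = 2/3.5 = 0.5714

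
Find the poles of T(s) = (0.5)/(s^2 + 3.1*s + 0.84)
Set denominator = 0: s^2 + 3.1*s + 0.84 = (s + 0.3)(s + 2.8) = 0 → Poles: -0.3, -2.8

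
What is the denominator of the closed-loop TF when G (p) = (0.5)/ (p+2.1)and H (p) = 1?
Characteristic poly = G_den * H_den + G_num * H_num = (p + 2.1) + (0.5) = p + 2.6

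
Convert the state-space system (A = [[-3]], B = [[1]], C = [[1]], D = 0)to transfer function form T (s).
T(s) = C(sI - A)⁻¹B + D.
Characteristic polynomial det(sI - A) = s + 3.
Numerator from C·adj(sI-A)·B + D·det(sI-A) = 1.
T(s) = (1)/(s + 3)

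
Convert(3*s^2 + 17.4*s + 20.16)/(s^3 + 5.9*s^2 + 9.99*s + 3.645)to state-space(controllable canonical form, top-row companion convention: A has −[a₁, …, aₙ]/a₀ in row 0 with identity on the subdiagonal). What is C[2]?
Reachable canonical form: C = numerator coefficients (right-aligned, zero-padded to length n).
num = 3*s^2 + 17.4*s + 20.16, C = [[3, 17.4, 20.16]].
C[2] = 20.16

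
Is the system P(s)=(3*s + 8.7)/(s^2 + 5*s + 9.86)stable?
Denominator: s^2 + 5*s + 9.86. Poles: -2.5 + 1.9j, -2.5 - 1.9j. All Re(p)<0: Yes (stable)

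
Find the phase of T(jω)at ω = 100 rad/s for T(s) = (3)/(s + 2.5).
Substitute s = j*100: T(j100) = 0.000749532 - 0.0299813j.
∠T(j100) = atan2(Im, Re) = atan2(-0.0299813, 0.000749532) = -88.57°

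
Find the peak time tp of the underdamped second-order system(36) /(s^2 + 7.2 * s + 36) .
Standard form: ωn²/(s²+2ζωn·s+ωn²) → ωn = 6, ζ = 0.6.
ωd = ωn·√(1-ζ²) = 6·√(1-0.6²) = 4.8.
tp = π/ωd = π/4.8 = 0.6545 s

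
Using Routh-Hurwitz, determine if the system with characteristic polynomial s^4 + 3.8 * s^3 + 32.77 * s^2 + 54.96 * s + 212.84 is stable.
Routh array:
s^4: [1, 32.77, 212.84]; s^3: [3.8, 54.96]; s^2: [18.3068, 212.84]; s^1: [10.7802]; s^0: [212.84]
First column: [1, 3.8, 18.3068, 10.7802, 212.84]. Sign changes = 0.
Yes, stable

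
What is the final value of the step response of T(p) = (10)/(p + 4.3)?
FVT: lim_{t→∞} y(t) = lim_{p→0} p*Y(p) where Y(p) = T(p)/p.
= lim_{p→0} T(p) = T(0) = num(0)/den(0) = 10/4.3 = 2.326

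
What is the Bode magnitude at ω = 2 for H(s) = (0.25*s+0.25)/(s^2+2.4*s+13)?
Substitute s = j*2: H(j2) = 0.0446943 + 0.0317186j.
|H(j2)| = sqrt(Re² + Im²) = 0.05481.
20*log₁₀(0.05481) = -25.22 dB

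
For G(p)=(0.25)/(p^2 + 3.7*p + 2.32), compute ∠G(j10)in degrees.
Substitute p = j*10: G(j10) = -0.00223824 - 0.000847816j.
∠G(j10) = atan2(Im, Re) = atan2(-0.000847816, -0.00223824) = -159.25°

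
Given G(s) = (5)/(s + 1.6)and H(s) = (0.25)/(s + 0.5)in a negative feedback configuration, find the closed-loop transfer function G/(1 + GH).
Closed-loop T = G/(1+GH).
Numerator: G_num * H_den = 5*s + 2.5.
Denominator: G_den * H_den + G_num * H_num = (s^2 + 2.1*s + 0.8) + (1.25) = s^2 + 2.1*s + 2.05.
T(s) = (5*s + 2.5)/(s^2 + 2.1*s + 2.05)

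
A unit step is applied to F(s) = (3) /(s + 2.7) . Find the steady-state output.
FVT: lim_{t→∞} y(t) = lim_{s→0} s*Y(s) where Y(s) = F(s)/s.
= lim_{s→0} F(s) = F(0) = num(0)/den(0) = 3/2.7 = 1.111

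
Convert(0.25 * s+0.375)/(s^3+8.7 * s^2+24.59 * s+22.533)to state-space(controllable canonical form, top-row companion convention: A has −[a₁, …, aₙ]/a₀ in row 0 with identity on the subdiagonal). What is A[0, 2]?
Reachable canonical form for den = s^3 + 8.7*s^2 + 24.59*s + 22.533: top row of A = -[a₁,a₂,...,aₙ]/a₀, ones on the subdiagonal, zeros elsewhere.
A = [[-8.7, -24.59, -22.533], [1, 0, 0], [0, 1, 0]].
A[0,2] = -22.533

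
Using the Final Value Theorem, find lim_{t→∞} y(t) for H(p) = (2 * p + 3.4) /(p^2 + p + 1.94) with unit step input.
FVT: lim_{t→∞} y(t) = lim_{p→0} p*Y(p) where Y(p) = H(p)/p.
= lim_{p→0} H(p) = H(0) = num(0)/den(0) = 3.4/1.94 = 1.753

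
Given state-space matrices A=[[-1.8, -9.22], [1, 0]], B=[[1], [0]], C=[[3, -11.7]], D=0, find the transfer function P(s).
P(s) = C(sI - A)⁻¹B + D.
Characteristic polynomial det(sI - A) = s^2 + 1.8*s + 9.22.
Numerator from C·adj(sI-A)·B + D·det(sI-A) = 3*s - 11.7.
P(s) = (3*s - 11.7)/(s^2 + 1.8*s + 9.22)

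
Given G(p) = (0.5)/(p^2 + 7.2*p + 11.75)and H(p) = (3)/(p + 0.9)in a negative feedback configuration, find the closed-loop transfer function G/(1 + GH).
Closed-loop T = G/(1+GH).
Numerator: G_num * H_den = 0.5*p + 0.45.
Denominator: G_den * H_den + G_num * H_num = (p^3 + 8.1*p^2 + 18.23*p + 10.575) + (1.5) = p^3 + 8.1*p^2 + 18.23*p + 12.075.
T(p) = (0.5*p + 0.45)/(p^3 + 8.1*p^2 + 18.23*p + 12.075)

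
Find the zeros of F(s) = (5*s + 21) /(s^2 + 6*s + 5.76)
Set numerator = 0: 5*s + 21 = 0 → Zeros: -4.2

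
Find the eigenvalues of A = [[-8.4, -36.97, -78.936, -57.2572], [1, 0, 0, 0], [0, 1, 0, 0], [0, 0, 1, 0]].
Eigenvalues solve det(λI - A) = 0.
Characteristic polynomial: λ^4 + 8.4*λ^3 + 36.97*λ^2 + 78.936*λ + 57.2572 = 0.
Factor: (λ + 1.4)(λ + 2.6)(λ^2 + 4.4*λ + 15.73) = 0.
Roots: -1.4, -2.2 + 3.3j, -2.2 - 3.3j, -2.6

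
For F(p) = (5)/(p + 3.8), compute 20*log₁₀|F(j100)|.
Substitute p = j*100: F(j100) = 0.00189726 - 0.0499279j.
|F(j100)| = sqrt(Re² + Im²) = 0.04996.
20*log₁₀(0.04996) = -26.03 dB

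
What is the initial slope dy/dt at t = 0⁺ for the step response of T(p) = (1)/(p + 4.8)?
IVT: y'(0⁺) = lim_{p→∞} p²·Y(p) = lim_{p→∞} p·T(p).
deg(num) = 0, deg(den) = 1, relative degree = 1, so p·T(p) → (leading num)/(leading den) = 1/1 = 1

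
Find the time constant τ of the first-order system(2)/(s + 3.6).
First-order system: τ = -1/pole. Pole = -3.6. τ = -1/(-3.6) = 0.2778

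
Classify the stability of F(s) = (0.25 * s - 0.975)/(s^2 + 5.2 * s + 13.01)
Denominator: s^2 + 5.2*s + 13.01. Poles: -2.6 + 2.5j, -2.6 - 2.5j. Stable (all poles in LHP)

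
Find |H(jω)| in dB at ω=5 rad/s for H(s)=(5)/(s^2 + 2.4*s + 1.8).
Substitute s = j*5: H(j5) = -0.170028 - 0.0879456j.
|H(j5)| = sqrt(Re² + Im²) = 0.1914.
20*log₁₀(0.1914) = -14.36 dB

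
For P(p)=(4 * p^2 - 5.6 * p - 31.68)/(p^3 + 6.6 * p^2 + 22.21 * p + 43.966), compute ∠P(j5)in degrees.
Substitute p = j*5: P(j5) = 1.10001 + 0.104556j.
∠P(j5) = atan2(Im, Re) = atan2(0.104556, 1.10001) = 5.43°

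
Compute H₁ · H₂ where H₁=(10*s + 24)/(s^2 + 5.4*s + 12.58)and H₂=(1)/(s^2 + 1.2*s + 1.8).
Series: H = H₁ · H₂ = (n₁·n₂)/(d₁·d₂).
Num: n₁·n₂ = 10*s + 24. Den: d₁·d₂ = s^4 + 6.6*s^3 + 20.86*s^2 + 24.816*s + 22.644.
H(s) = (10*s + 24)/(s^4 + 6.6*s^3 + 20.86*s^2 + 24.816*s + 22.644)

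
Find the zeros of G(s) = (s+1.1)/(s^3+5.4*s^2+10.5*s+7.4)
Set numerator = 0: s + 1.1 = 0 → Zeros: -1.1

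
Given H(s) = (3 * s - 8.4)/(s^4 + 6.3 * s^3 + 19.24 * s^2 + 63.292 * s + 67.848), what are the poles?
Set denominator = 0: s^4 + 6.3*s^3 + 19.24*s^2 + 63.292*s + 67.848 = (s + 4.4)(s + 1.5)(s^2 + 0.4*s + 10.28) = 0 → Poles: -0.2 + 3.2j, -0.2 - 3.2j, -1.5, -4.4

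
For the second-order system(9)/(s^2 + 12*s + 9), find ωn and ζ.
Standard form: ωn²/(s²+2ζωn·s+ωn²).
const=9=ωn² → ωn=3, s coeff=12=2ζωn → ζ=2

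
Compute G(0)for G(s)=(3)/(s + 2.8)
DC gain = G(0) = num(0)/den(0) = 3/2.8 = 1.071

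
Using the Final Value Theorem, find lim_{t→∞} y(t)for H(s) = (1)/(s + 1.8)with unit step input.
FVT: lim_{t→∞} y(t) = lim_{s→0} s*Y(s) where Y(s) = H(s)/s.
= lim_{s→0} H(s) = H(0) = num(0)/den(0) = 1/1.8 = 0.5556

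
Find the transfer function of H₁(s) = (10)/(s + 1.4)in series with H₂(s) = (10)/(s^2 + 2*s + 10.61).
Series: H = H₁ · H₂ = (n₁·n₂)/(d₁·d₂).
Num: n₁·n₂ = 100. Den: d₁·d₂ = s^3 + 3.4*s^2 + 13.41*s + 14.854.
H(s) = (100)/(s^3 + 3.4*s^2 + 13.41*s + 14.854)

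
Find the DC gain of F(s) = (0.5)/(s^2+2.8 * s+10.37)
DC gain = F(0) = num(0)/den(0) = 0.5/10.37 = 0.04822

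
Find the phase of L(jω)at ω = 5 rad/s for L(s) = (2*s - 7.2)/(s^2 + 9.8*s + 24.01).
Substitute s = j*5: L(j5) = 0.206966 + 0.142757j.
∠L(j5) = atan2(Im, Re) = atan2(0.142757, 0.206966) = 34.60°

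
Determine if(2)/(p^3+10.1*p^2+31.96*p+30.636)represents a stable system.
Denominator: p^3 + 10.1*p^2 + 31.96*p + 30.636 = (p + 1.8)(p + 4.6)(p + 3.7). Poles: -1.8, -3.7, -4.6. All Re(p)<0: Yes (stable)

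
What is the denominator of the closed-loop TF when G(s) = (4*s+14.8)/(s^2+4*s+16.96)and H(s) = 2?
Characteristic poly = G_den * H_den + G_num * H_num = (s^2 + 4*s + 16.96) + (8*s + 29.6) = s^2 + 12*s + 46.56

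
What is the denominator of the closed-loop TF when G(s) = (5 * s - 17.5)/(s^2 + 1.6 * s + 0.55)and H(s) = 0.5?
Characteristic poly = G_den * H_den + G_num * H_num = (s^2 + 1.6*s + 0.55) + (2.5*s - 8.75) = s^2 + 4.1*s - 8.2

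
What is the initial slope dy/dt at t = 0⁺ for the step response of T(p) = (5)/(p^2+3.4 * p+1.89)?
IVT: y'(0⁺) = lim_{p→∞} p²·Y(p) = lim_{p→∞} p·T(p).
deg(num) = 0, deg(den) = 2, relative degree = 2 ≥ 2, so p·T(p) → 0. Initial slope = 0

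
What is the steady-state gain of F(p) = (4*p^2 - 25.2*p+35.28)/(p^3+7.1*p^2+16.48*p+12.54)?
DC gain = F(0) = num(0)/den(0) = 35.28/12.54 = 2.813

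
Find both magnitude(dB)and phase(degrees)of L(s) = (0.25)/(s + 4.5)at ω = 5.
Substitute s = j*5: L(j5) = 0.0248619 - 0.0276243j.
|L| = 20*log₁₀(sqrt(Re²+Im²)) = -28.60 dB.
∠L = atan2(Im, Re) = -48.01°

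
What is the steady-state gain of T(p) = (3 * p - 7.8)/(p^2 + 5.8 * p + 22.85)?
DC gain = T(0) = num(0)/den(0) = -7.8/22.85 = -0.3414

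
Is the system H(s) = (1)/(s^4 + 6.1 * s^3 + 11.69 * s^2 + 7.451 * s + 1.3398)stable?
Denominator: s^4 + 6.1*s^3 + 11.69*s^2 + 7.451*s + 1.3398 = (s + 0.3)(s + 2.2)(s + 0.7)(s + 2.9). Poles: -0.3, -0.7, -2.2, -2.9. All Re(p)<0: Yes (stable)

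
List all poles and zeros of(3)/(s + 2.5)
Set denominator = 0: s + 2.5 = 0 → Poles: -2.5
Numerator is a nonzero constant (3) → Zeros: none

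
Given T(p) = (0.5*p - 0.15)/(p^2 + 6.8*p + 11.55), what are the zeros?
Set numerator = 0: 0.5*p - 0.15 = 0 → Zeros: 0.3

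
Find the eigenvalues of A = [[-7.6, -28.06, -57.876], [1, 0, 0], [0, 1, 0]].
Eigenvalues solve det(λI - A) = 0.
Characteristic polynomial: λ^3 + 7.6*λ^2 + 28.06*λ + 57.876 = 0.
Factor: (λ + 4.2)(λ^2 + 3.4*λ + 13.78) = 0.
Roots: -1.7 + 3.3j, -1.7 - 3.3j, -4.2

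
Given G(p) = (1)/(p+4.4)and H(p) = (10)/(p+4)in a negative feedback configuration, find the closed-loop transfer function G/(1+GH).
Closed-loop T = G/(1+GH).
Numerator: G_num * H_den = p + 4.
Denominator: G_den * H_den + G_num * H_num = (p^2 + 8.4*p + 17.6) + (10) = p^2 + 8.4*p + 27.6.
T(p) = (p + 4)/(p^2 + 8.4*p + 27.6)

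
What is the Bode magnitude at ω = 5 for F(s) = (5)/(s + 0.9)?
Substitute s = j*5: F(j5) = 0.174351 - 0.968617j.
|F(j5)| = sqrt(Re² + Im²) = 0.9842.
20*log₁₀(0.9842) = -0.14 dB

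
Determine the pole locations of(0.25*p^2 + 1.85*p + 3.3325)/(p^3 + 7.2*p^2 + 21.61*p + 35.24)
Set denominator = 0: p^3 + 7.2*p^2 + 21.61*p + 35.24 = (p + 4)(p^2 + 3.2*p + 8.81) = 0 → Poles: -1.6 + 2.5j, -1.6 - 2.5j, -4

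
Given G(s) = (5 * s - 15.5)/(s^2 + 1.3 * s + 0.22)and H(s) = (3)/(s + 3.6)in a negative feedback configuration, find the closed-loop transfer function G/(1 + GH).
Closed-loop T = G/(1+GH).
Numerator: G_num * H_den = 5*s^2 + 2.5*s - 55.8.
Denominator: G_den * H_den + G_num * H_num = (s^3 + 4.9*s^2 + 4.9*s + 0.792) + (15*s - 46.5) = s^3 + 4.9*s^2 + 19.9*s - 45.708.
T(s) = (5*s^2 + 2.5*s - 55.8)/(s^3 + 4.9*s^2 + 19.9*s - 45.708)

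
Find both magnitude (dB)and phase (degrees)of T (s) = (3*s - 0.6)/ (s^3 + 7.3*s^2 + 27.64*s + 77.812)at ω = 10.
Substitute s = j*10: T(j10) = -0.0224635 - 0.0210758j.
|T| = 20*log₁₀(sqrt(Re²+Im²)) = -30.23 dB.
∠T = atan2(Im, Re) = -136.83°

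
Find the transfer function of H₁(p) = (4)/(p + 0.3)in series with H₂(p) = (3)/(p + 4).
Series: H = H₁ · H₂ = (n₁·n₂)/(d₁·d₂).
Num: n₁·n₂ = 12. Den: d₁·d₂ = p^2 + 4.3*p + 1.2.
H(p) = (12)/(p^2 + 4.3*p + 1.2)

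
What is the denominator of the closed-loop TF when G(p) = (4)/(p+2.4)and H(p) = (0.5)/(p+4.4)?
Characteristic poly = G_den * H_den + G_num * H_num = (p^2 + 6.8*p + 10.56) + (2) = p^2 + 6.8*p + 12.56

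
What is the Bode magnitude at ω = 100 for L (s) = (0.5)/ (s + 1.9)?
Substitute s = j*100: L(j100) = 9.49657e-05 - 0.0049982j.
|L(j100)| = sqrt(Re² + Im²) = 0.004999.
20*log₁₀(0.004999) = -46.02 dB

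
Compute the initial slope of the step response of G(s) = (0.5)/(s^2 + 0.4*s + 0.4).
IVT: y'(0⁺) = lim_{s→∞} s²·Y(s) = lim_{s→∞} s·G(s).
deg(num) = 0, deg(den) = 2, relative degree = 2 ≥ 2, so s·G(s) → 0. Initial slope = 0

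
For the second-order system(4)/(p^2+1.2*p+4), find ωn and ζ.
Standard form: ωn²/(p²+2ζωn·p+ωn²).
const=4=ωn² → ωn=2, p coeff=1.2=2ζωn → ζ=0.3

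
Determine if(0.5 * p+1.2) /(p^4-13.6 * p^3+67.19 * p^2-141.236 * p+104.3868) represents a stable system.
Denominator: p^4 - 13.6*p^3 + 67.19*p^2 - 141.236*p + 104.3868 = (p - 4.3)(p - 4.2)(p - 1.7)(p - 3.4). Poles: 1.7, 3.4, 4.2, 4.3. All Re(p)<0: No (unstable)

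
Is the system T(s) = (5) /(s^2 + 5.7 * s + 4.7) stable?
Denominator: s^2 + 5.7*s + 4.7 = (s + 1)(s + 4.7). Poles: -1, -4.7. All Re(p)<0: Yes (stable)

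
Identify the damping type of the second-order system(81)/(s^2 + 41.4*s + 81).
Standard form: ωn²/(s²+2ζωn·s+ωn²) gives ωn=9, ζ=2.3.
Overdamped (ζ = 2.3 > 1)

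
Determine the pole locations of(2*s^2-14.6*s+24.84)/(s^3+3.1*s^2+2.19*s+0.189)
Set denominator = 0: s^3 + 3.1*s^2 + 2.19*s + 0.189 = (s + 2.1)(s + 0.1)(s + 0.9) = 0 → Poles: -0.1, -0.9, -2.1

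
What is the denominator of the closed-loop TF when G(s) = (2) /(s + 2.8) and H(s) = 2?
Characteristic poly = G_den * H_den + G_num * H_num = (s + 2.8) + (4) = s + 6.8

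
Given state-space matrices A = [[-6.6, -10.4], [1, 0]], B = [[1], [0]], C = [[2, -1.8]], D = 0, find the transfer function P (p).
P(p) = C(pI - A)⁻¹B + D.
Characteristic polynomial det(pI - A) = p^2 + 6.6*p + 10.4.
Numerator from C·adj(pI-A)·B + D·det(pI-A) = 2*p - 1.8.
P(p) = (2*p - 1.8)/(p^2 + 6.6*p + 10.4)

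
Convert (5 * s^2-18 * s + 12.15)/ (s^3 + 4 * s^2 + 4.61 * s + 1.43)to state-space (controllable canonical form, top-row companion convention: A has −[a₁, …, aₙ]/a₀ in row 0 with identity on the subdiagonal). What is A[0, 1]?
Reachable canonical form for den = s^3 + 4*s^2 + 4.61*s + 1.43: top row of A = -[a₁,a₂,...,aₙ]/a₀, ones on the subdiagonal, zeros elsewhere.
A = [[-4, -4.61, -1.43], [1, 0, 0], [0, 1, 0]].
A[0,1] = -4.61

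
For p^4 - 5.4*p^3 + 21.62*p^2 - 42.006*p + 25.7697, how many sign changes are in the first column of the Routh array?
Routh array:
p^4: [1, 21.62, 25.7697]; p^3: [-5.4, -42.006]; p^2: [13.8411, 25.7697]; p^1: [-31.9522]; p^0: [25.7697]
First column: [1, -5.4, 13.8411, -31.9522, 25.7697]. Sign changes = 4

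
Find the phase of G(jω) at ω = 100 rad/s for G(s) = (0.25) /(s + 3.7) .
Substitute s = j*100: G(j100) = 9.23735e-05 - 0.00249658j.
∠G(j100) = atan2(Im, Re) = atan2(-0.00249658, 9.23735e-05) = -87.88°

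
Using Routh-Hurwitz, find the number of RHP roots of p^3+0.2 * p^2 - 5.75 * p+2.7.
Routh array:
p^3: [1, -5.75]; p^2: [0.2, 2.7]; p^1: [-19.25]; p^0: [2.7]
First column: [1, 0.2, -19.25, 2.7]. Sign changes = RHP roots = 2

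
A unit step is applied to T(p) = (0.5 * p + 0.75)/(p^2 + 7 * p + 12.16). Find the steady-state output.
FVT: lim_{t→∞} y(t) = lim_{p→0} p*Y(p) where Y(p) = T(p)/p.
= lim_{p→0} T(p) = T(0) = num(0)/den(0) = 0.75/12.16 = 0.06168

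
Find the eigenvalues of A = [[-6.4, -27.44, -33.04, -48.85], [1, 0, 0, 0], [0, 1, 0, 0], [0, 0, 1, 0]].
Eigenvalues solve det(λI - A) = 0.
Characteristic polynomial: λ^4 + 6.4*λ^3 + 27.44*λ^2 + 33.04*λ + 48.85 = 0.
Factor: (λ^2 + 5.4*λ + 19.54)(λ^2 + λ + 2.5) = 0.
Roots: -0.5 + 1.5j, -0.5 - 1.5j, -2.7 + 3.5j, -2.7 - 3.5j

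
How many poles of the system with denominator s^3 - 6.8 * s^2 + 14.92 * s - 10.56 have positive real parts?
s^3 - 6.8*s^2 + 14.92*s - 10.56 = (s - 3)(s - 2.2)(s - 1.6). Poles: 1.6, 2.2, 3. RHP poles (Re>0): 3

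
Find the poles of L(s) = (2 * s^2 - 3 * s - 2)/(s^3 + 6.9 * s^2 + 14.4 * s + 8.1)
Set denominator = 0: s^3 + 6.9*s^2 + 14.4*s + 8.1 = (s + 3)(s + 0.9)(s + 3) = 0 → Poles: -0.9, -3, -3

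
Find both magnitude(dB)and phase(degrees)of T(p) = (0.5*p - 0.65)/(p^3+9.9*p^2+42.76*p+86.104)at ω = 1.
Substitute p = j*1: T(j1) = -0.00379457 + 0.00864077j.
|T| = 20*log₁₀(sqrt(Re²+Im²)) = -40.50 dB.
∠T = atan2(Im, Re) = 113.71°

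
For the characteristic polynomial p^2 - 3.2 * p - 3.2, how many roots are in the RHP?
p^2 - 3.2*p - 3.2 = (p - 4)(p + 0.8). Poles: -0.8, 4. RHP poles (Re>0): 1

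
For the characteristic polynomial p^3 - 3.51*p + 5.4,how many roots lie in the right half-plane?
Factor: p^3 - 3.51*p + 5.4 = (p + 2.4)(p^2 - 2.4*p + 2.25).
Roots: -2.4, 1.2 + 0.9j, 1.2 - 0.9j.
RHP roots (Re>0): 2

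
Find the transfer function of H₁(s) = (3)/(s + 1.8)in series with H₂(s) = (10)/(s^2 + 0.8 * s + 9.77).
Series: H = H₁ · H₂ = (n₁·n₂)/(d₁·d₂).
Num: n₁·n₂ = 30. Den: d₁·d₂ = s^3 + 2.6*s^2 + 11.21*s + 17.586.
H(s) = (30)/(s^3 + 2.6*s^2 + 11.21*s + 17.586)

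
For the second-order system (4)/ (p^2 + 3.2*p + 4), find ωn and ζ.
Standard form: ωn²/(p²+2ζωn·p+ωn²).
const=4=ωn² → ωn=2, p coeff=3.2=2ζωn → ζ=0.8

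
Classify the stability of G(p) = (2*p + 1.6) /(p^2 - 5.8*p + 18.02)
Denominator: p^2 - 5.8*p + 18.02. Poles: 2.9 + 3.1j, 2.9 - 3.1j. Unstable (2 pole(s) in RHP)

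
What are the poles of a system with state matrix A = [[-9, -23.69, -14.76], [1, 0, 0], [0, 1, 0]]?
Eigenvalues solve det(λI - A) = 0.
Characteristic polynomial: λ^3 + 9*λ^2 + 23.69*λ + 14.76 = 0.
Factor: (λ + 4.1)(λ + 4)(λ + 0.9) = 0.
Roots: -0.9, -4, -4.1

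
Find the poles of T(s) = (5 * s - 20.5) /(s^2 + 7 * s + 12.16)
Set denominator = 0: s^2 + 7*s + 12.16 = (s + 3.8)(s + 3.2) = 0 → Poles: -3.2, -3.8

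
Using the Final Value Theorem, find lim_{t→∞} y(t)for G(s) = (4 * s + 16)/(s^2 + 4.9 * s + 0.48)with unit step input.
FVT: lim_{t→∞} y(t) = lim_{s→0} s*Y(s) where Y(s) = G(s)/s.
= lim_{s→0} G(s) = G(0) = num(0)/den(0) = 16/0.48 = 33.33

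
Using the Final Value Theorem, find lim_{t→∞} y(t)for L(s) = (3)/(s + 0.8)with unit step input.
FVT: lim_{t→∞} y(t) = lim_{s→0} s*Y(s) where Y(s) = L(s)/s.
= lim_{s→0} L(s) = L(0) = num(0)/den(0) = 3/0.8 = 3.75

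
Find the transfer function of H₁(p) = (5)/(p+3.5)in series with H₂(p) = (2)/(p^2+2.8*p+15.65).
Series: H = H₁ · H₂ = (n₁·n₂)/(d₁·d₂).
Num: n₁·n₂ = 10. Den: d₁·d₂ = p^3 + 6.3*p^2 + 25.45*p + 54.775.
H(p) = (10)/(p^3 + 6.3*p^2 + 25.45*p + 54.775)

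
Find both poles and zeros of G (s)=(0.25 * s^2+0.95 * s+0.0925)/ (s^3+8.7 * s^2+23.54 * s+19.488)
Set denominator = 0: s^3 + 8.7*s^2 + 23.54*s + 19.488 = (s + 1.6)(s + 2.9)(s + 4.2) = 0 → Poles: -1.6, -2.9, -4.2
Set numerator = 0: 0.25*s^2 + 0.95*s + 0.0925 = 0.25*(s + 3.7)(s + 0.1) = 0 → Zeros: -0.1, -3.7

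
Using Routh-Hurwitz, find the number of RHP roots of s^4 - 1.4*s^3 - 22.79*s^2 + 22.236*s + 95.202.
Routh array:
s^4: [1, -22.79, 95.202]; s^3: [-1.4, 22.236]; s^2: [-6.90714, 95.202]; s^1: [2.93963]; s^0: [95.202]
First column: [1, -1.4, -6.90714, 2.93963, 95.202]. Sign changes = RHP roots = 2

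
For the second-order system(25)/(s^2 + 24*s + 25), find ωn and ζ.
Standard form: ωn²/(s²+2ζωn·s+ωn²).
const=25=ωn² → ωn=5, s coeff=24=2ζωn → ζ=2.4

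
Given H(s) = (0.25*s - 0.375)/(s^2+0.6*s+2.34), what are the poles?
Set denominator = 0: s^2 + 0.6*s + 2.34 = 0 → Poles: -0.3 + 1.5j, -0.3 - 1.5j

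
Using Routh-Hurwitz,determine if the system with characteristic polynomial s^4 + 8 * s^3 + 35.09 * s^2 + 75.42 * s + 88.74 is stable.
Routh array:
s^4: [1, 35.09, 88.74]; s^3: [8, 75.42]; s^2: [25.6625, 88.74]; s^1: [47.7563]; s^0: [88.74]
First column: [1, 8, 25.6625, 47.7563, 88.74]. Sign changes = 0.
Yes, stable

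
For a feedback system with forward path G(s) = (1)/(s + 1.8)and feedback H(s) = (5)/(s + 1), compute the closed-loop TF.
Closed-loop T = G/(1+GH).
Numerator: G_num * H_den = s + 1.
Denominator: G_den * H_den + G_num * H_num = (s^2 + 2.8*s + 1.8) + (5) = s^2 + 2.8*s + 6.8.
T(s) = (s + 1)/(s^2 + 2.8*s + 6.8)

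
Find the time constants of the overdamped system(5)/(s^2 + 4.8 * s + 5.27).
Overdamped: real poles at -1.7, -3.1. τ = -1/pole → τ₁ = 0.5882, τ₂ = 0.3226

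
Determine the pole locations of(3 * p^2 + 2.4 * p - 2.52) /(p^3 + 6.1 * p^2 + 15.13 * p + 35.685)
Set denominator = 0: p^3 + 6.1*p^2 + 15.13*p + 35.685 = (p + 4.5)(p^2 + 1.6*p + 7.93) = 0 → Poles: -0.8 + 2.7j, -0.8 - 2.7j, -4.5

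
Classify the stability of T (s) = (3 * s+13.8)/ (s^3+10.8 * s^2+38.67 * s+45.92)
Denominator: s^3 + 10.8*s^2 + 38.67*s + 45.92 = (s + 4.1)(s + 3.5)(s + 3.2). Poles: -3.2, -3.5, -4.1. Stable (all poles in LHP)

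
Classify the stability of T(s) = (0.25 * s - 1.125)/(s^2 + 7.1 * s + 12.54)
Denominator: s^2 + 7.1*s + 12.54 = (s + 3.8)(s + 3.3). Poles: -3.3, -3.8. Stable (all poles in LHP)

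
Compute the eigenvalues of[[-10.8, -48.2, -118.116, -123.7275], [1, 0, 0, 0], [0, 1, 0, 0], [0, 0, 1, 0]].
Eigenvalues solve det(λI - A) = 0.
Characteristic polynomial: λ^4 + 10.8*λ^3 + 48.2*λ^2 + 118.116*λ + 123.7275 = 0.
Factor: (λ + 4.7)(λ + 2.5)(λ^2 + 3.6*λ + 10.53) = 0.
Roots: -1.8 + 2.7j, -1.8 - 2.7j, -2.5, -4.7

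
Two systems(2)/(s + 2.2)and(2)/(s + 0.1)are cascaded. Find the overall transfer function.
Series: H = H₁ · H₂ = (n₁·n₂)/(d₁·d₂).
Num: n₁·n₂ = 4. Den: d₁·d₂ = s^2 + 2.3*s + 0.22.
H(s) = (4)/(s^2 + 2.3*s + 0.22)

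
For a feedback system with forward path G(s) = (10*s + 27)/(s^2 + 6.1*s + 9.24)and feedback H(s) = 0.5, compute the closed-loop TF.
Closed-loop T = G/(1+GH).
Numerator: G_num * H_den = 10*s + 27.
Denominator: G_den * H_den + G_num * H_num = (s^2 + 6.1*s + 9.24) + (5*s + 13.5) = s^2 + 11.1*s + 22.74.
T(s) = (10*s + 27)/(s^2 + 11.1*s + 22.74)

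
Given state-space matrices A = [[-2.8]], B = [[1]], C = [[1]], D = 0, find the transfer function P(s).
P(s) = C(sI - A)⁻¹B + D.
Characteristic polynomial det(sI - A) = s + 2.8.
Numerator from C·adj(sI-A)·B + D·det(sI-A) = 1.
P(s) = (1)/(s + 2.8)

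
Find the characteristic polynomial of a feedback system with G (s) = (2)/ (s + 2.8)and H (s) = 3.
Characteristic poly = G_den * H_den + G_num * H_num = (s + 2.8) + (6) = s + 8.8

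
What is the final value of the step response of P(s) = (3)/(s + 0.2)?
FVT: lim_{t→∞} y(t) = lim_{s→0} s*Y(s) where Y(s) = P(s)/s.
= lim_{s→0} P(s) = P(0) = num(0)/den(0) = 3/0.2 = 15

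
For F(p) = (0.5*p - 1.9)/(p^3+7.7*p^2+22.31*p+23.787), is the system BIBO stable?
Denominator: p^3 + 7.7*p^2 + 22.31*p + 23.787 = (p + 2.7)(p^2 + 5*p + 8.81). Poles: -2.5 + 1.6j, -2.5 - 1.6j, -2.7. All Re(p)<0: Yes (stable)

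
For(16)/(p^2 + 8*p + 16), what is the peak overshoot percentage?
Standard form: ωn²/(p²+2ζωn·p+ωn²) → ωn = 4, ζ = 1.
ζ ≥ 1, so the response is non-oscillatory: peak overshoot = 0%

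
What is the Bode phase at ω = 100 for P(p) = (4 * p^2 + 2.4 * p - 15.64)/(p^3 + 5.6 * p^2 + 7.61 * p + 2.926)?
Substitute p = j*100: P(j100) = 0.00199772 - 0.0399342j.
∠P(j100) = atan2(Im, Re) = atan2(-0.0399342, 0.00199772) = -87.14°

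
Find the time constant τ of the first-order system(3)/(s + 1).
First-order system: τ = -1/pole. Pole = -1. τ = -1/(-1) = 1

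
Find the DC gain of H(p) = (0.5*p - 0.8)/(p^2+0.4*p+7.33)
DC gain = H(0) = num(0)/den(0) = -0.8/7.33 = -0.1091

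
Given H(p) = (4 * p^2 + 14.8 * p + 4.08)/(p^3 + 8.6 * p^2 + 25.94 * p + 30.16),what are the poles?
Set denominator = 0: p^3 + 8.6*p^2 + 25.94*p + 30.16 = (p + 4)(p^2 + 4.6*p + 7.54) = 0 → Poles: -2.3 + 1.5j, -2.3 - 1.5j, -4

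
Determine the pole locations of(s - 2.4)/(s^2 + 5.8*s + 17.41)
Set denominator = 0: s^2 + 5.8*s + 17.41 = 0 → Poles: -2.9 + 3j, -2.9 - 3j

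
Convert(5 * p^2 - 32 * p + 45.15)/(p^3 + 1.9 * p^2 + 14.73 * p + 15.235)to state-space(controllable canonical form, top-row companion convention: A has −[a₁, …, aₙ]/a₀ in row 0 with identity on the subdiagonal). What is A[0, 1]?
Reachable canonical form for den = p^3 + 1.9*p^2 + 14.73*p + 15.235: top row of A = -[a₁,a₂,...,aₙ]/a₀, ones on the subdiagonal, zeros elsewhere.
A = [[-1.9, -14.73, -15.235], [1, 0, 0], [0, 1, 0]].
A[0,1] = -14.73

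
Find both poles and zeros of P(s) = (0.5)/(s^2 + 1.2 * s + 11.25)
Set denominator = 0: s^2 + 1.2*s + 11.25 = 0 → Poles: -0.6 + 3.3j, -0.6 - 3.3j
Numerator is a nonzero constant (0.5) → Zeros: none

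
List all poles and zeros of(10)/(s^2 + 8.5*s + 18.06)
Set denominator = 0: s^2 + 8.5*s + 18.06 = (s + 4.2)(s + 4.3) = 0 → Poles: -4.2, -4.3
Numerator is a nonzero constant (10) → Zeros: none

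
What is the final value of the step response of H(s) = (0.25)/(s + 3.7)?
FVT: lim_{t→∞} y(t) = lim_{s→0} s*Y(s) where Y(s) = H(s)/s.
= lim_{s→0} H(s) = H(0) = num(0)/den(0) = 0.25/3.7 = 0.06757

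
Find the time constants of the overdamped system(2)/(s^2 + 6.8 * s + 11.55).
Overdamped: real poles at -3.3, -3.5. τ = -1/pole → τ₁ = 0.303, τ₂ = 0.2857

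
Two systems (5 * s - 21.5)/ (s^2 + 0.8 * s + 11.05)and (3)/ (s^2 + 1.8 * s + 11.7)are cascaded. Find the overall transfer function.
Series: H = H₁ · H₂ = (n₁·n₂)/(d₁·d₂).
Num: n₁·n₂ = 15*s - 64.5. Den: d₁·d₂ = s^4 + 2.6*s^3 + 24.19*s^2 + 29.25*s + 129.285.
H(s) = (15*s - 64.5)/(s^4 + 2.6*s^3 + 24.19*s^2 + 29.25*s + 129.285)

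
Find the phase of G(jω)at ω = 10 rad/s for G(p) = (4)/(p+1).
Substitute p = j*10: G(j10) = 0.039604 - 0.39604j.
∠G(j10) = atan2(Im, Re) = atan2(-0.39604, 0.039604) = -84.29°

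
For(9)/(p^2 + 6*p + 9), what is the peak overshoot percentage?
Standard form: ωn²/(p²+2ζωn·p+ωn²) → ωn = 3, ζ = 1.
ζ ≥ 1, so the response is non-oscillatory: peak overshoot = 0%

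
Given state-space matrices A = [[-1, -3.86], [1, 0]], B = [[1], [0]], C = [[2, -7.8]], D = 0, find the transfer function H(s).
H(s) = C(sI - A)⁻¹B + D.
Characteristic polynomial det(sI - A) = s^2 + s + 3.86.
Numerator from C·adj(sI-A)·B + D·det(sI-A) = 2*s - 7.8.
H(s) = (2*s - 7.8)/(s^2 + s + 3.86)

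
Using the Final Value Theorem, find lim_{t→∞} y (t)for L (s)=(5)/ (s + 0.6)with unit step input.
FVT: lim_{t→∞} y(t) = lim_{s→0} s*Y(s) where Y(s) = L(s)/s.
= lim_{s→0} L(s) = L(0) = num(0)/den(0) = 5/0.6 = 8.333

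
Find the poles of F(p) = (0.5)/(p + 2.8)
Set denominator = 0: p + 2.8 = 0 → Poles: -2.8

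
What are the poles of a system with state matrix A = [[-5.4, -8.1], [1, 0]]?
Eigenvalues solve det(λI - A) = 0.
Characteristic polynomial: λ^2 + 5.4*λ + 8.1 = 0.
Roots: -2.7 + 0.9j, -2.7 - 0.9j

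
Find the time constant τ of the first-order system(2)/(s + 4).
First-order system: τ = -1/pole. Pole = -4. τ = -1/(-4) = 0.25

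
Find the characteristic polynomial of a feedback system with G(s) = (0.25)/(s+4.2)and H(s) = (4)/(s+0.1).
Characteristic poly = G_den * H_den + G_num * H_num = (s^2 + 4.3*s + 0.42) + (1) = s^2 + 4.3*s + 1.42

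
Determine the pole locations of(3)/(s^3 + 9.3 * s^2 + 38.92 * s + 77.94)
Set denominator = 0: s^3 + 9.3*s^2 + 38.92*s + 77.94 = (s + 4.5)(s^2 + 4.8*s + 17.32) = 0 → Poles: -2.4 + 3.4j, -2.4 - 3.4j, -4.5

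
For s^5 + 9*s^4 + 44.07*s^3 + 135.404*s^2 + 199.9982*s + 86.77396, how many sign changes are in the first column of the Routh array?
Routh array:
s^5: [1, 44.07, 199.9982]; s^4: [9, 135.404, 86.77396]; s^3: [29.0251, 190.357]; s^2: [76.3789, 86.77396]; s^1: [157.381]; s^0: [86.77396]
First column: [1, 9, 29.0251, 76.3789, 157.381, 86.77396]. Sign changes = 0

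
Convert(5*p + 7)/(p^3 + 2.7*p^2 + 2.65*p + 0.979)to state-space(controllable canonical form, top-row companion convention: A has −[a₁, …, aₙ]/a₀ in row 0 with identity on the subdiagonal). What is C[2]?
Reachable canonical form: C = numerator coefficients (right-aligned, zero-padded to length n).
num = 5*p + 7, C = [[0, 5, 7]].
C[2] = 7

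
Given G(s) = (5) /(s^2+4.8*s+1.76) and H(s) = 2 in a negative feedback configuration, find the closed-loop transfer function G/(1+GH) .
Closed-loop T = G/(1+GH).
Numerator: G_num * H_den = 5.
Denominator: G_den * H_den + G_num * H_num = (s^2 + 4.8*s + 1.76) + (10) = s^2 + 4.8*s + 11.76.
T(s) = (5)/(s^2 + 4.8*s + 11.76)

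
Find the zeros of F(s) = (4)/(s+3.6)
Numerator is a nonzero constant (4) → Zeros: none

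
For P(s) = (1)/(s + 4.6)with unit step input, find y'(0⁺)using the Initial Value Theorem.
IVT: y'(0⁺) = lim_{s→∞} s²·Y(s) = lim_{s→∞} s·P(s).
deg(num) = 0, deg(den) = 1, relative degree = 1, so s·P(s) → (leading num)/(leading den) = 1/1 = 1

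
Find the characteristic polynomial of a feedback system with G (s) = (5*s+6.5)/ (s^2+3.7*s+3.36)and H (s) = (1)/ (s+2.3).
Characteristic poly = G_den * H_den + G_num * H_num = (s^3 + 6*s^2 + 11.87*s + 7.728) + (5*s + 6.5) = s^3 + 6*s^2 + 16.87*s + 14.228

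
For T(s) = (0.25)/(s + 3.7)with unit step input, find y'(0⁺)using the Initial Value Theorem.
IVT: y'(0⁺) = lim_{s→∞} s²·Y(s) = lim_{s→∞} s·T(s).
deg(num) = 0, deg(den) = 1, relative degree = 1, so s·T(s) → (leading num)/(leading den) = 0.25/1 = 0.25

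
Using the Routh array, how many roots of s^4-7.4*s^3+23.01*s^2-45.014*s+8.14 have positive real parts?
Routh array:
s^4: [1, 23.01, 8.14]; s^3: [-7.4, -45.014]; s^2: [16.927, 8.14]; s^1: [-41.4554]; s^0: [8.14]
First column: [1, -7.4, 16.927, -41.4554, 8.14]. Sign changes = RHP roots = 4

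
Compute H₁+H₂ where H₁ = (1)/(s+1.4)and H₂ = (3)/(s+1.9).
Parallel: H = H₁ + H₂ = (n₁·d₂ + n₂·d₁)/(d₁·d₂).
n₁·d₂ = s + 1.9. n₂·d₁ = 3*s + 4.2. Sum = 4*s + 6.1. d₁·d₂ = s^2 + 3.3*s + 2.66.
H(s) = (4*s + 6.1)/(s^2 + 3.3*s + 2.66)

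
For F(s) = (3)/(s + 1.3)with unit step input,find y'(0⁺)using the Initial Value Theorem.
IVT: y'(0⁺) = lim_{s→∞} s²·Y(s) = lim_{s→∞} s·F(s).
deg(num) = 0, deg(den) = 1, relative degree = 1, so s·F(s) → (leading num)/(leading den) = 3/1 = 3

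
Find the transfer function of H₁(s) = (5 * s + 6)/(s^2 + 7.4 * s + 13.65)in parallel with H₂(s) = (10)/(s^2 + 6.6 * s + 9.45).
Parallel: H = H₁ + H₂ = (n₁·d₂ + n₂·d₁)/(d₁·d₂).
n₁·d₂ = 5*s^3 + 39*s^2 + 86.85*s + 56.7. n₂·d₁ = 10*s^2 + 74*s + 136.5. Sum = 5*s^3 + 49*s^2 + 160.85*s + 193.2. d₁·d₂ = s^4 + 14*s^3 + 71.94*s^2 + 160.02*s + 128.9925.
H(s) = (5*s^3 + 49*s^2 + 160.85*s + 193.2)/(s^4 + 14*s^3 + 71.94*s^2 + 160.02*s + 128.9925)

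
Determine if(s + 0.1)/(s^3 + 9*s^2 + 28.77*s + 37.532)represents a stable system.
Denominator: s^3 + 9*s^2 + 28.77*s + 37.532 = (s + 4.4)(s^2 + 4.6*s + 8.53). Poles: -2.3 + 1.8j, -2.3 - 1.8j, -4.4. All Re(p)<0: Yes (stable)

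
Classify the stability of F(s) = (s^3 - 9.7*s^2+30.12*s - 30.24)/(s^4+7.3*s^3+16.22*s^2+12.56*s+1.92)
Denominator: s^4 + 7.3*s^3 + 16.22*s^2 + 12.56*s + 1.92 = (s + 0.2)(s + 1.6)(s + 4)(s + 1.5). Poles: -0.2, -1.5, -1.6, -4. Stable (all poles in LHP)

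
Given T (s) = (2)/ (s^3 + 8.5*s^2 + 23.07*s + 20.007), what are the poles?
Set denominator = 0: s^3 + 8.5*s^2 + 23.07*s + 20.007 = (s + 3.9)(s + 2.7)(s + 1.9) = 0 → Poles: -1.9, -2.7, -3.9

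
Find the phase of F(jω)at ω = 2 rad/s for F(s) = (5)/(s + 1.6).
Substitute s = j*2: F(j2) = 1.21951 - 1.52439j.
∠F(j2) = atan2(Im, Re) = atan2(-1.52439, 1.21951) = -51.34°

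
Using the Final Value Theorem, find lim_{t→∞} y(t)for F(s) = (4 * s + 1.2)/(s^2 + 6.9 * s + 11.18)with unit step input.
FVT: lim_{t→∞} y(t) = lim_{s→0} s*Y(s) where Y(s) = F(s)/s.
= lim_{s→0} F(s) = F(0) = num(0)/den(0) = 1.2/11.18 = 0.1073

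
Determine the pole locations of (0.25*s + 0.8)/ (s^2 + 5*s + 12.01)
Set denominator = 0: s^2 + 5*s + 12.01 = 0 → Poles: -2.5 + 2.4j, -2.5 - 2.4j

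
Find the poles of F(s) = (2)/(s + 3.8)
Set denominator = 0: s + 3.8 = 0 → Poles: -3.8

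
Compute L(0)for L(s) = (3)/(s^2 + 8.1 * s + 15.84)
DC gain = L(0) = num(0)/den(0) = 3/15.84 = 0.1894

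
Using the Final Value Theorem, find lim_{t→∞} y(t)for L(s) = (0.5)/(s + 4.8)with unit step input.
FVT: lim_{t→∞} y(t) = lim_{s→0} s*Y(s) where Y(s) = L(s)/s.
= lim_{s→0} L(s) = L(0) = num(0)/den(0) = 0.5/4.8 = 0.1042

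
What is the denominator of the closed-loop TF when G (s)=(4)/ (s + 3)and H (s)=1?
Characteristic poly = G_den * H_den + G_num * H_num = (s + 3) + (4) = s + 7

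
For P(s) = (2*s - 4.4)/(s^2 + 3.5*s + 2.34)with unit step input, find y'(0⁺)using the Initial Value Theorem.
IVT: y'(0⁺) = lim_{s→∞} s²·Y(s) = lim_{s→∞} s·P(s).
deg(num) = 1, deg(den) = 2, relative degree = 1, so s·P(s) → (leading num)/(leading den) = 2/1 = 2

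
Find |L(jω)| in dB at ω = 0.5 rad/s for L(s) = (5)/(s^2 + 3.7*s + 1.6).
Substitute s = j*0.5: L(j0.5) = 1.28694 - 1.76358j.
|L(j0.5)| = sqrt(Re² + Im²) = 2.183.
20*log₁₀(2.183) = 6.78 dB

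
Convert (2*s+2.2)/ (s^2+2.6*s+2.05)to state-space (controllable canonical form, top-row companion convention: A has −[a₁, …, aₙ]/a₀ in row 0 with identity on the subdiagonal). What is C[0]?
Reachable canonical form: C = numerator coefficients (right-aligned, zero-padded to length n).
num = 2*s + 2.2, C = [[2, 2.2]].
C[0] = 2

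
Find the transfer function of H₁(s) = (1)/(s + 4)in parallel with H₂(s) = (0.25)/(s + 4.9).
Parallel: H = H₁ + H₂ = (n₁·d₂ + n₂·d₁)/(d₁·d₂).
n₁·d₂ = s + 4.9. n₂·d₁ = 0.25*s + 1. Sum = 1.25*s + 5.9. d₁·d₂ = s^2 + 8.9*s + 19.6.
H(s) = (1.25*s + 5.9)/(s^2 + 8.9*s + 19.6)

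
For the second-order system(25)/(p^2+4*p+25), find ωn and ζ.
Standard form: ωn²/(p²+2ζωn·p+ωn²).
const=25=ωn² → ωn=5, p coeff=4=2ζωn → ζ=0.4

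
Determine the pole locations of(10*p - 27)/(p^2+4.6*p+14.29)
Set denominator = 0: p^2 + 4.6*p + 14.29 = 0 → Poles: -2.3 + 3j, -2.3 - 3j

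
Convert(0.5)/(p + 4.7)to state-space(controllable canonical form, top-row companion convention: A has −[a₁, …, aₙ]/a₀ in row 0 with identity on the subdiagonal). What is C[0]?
Reachable canonical form: C = numerator coefficients (right-aligned, zero-padded to length n).
num = 0.5, C = [[0.5]].
C[0] = 0.5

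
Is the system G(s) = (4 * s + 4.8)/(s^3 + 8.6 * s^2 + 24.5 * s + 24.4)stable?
Denominator: s^3 + 8.6*s^2 + 24.5*s + 24.4 = (s + 4)(s^2 + 4.6*s + 6.1). Poles: -2.3 + 0.9j, -2.3 - 0.9j, -4. All Re(p)<0: Yes (stable)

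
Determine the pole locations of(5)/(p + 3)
Set denominator = 0: p + 3 = 0 → Poles: -3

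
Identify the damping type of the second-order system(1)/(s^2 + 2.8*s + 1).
Standard form: ωn²/(s²+2ζωn·s+ωn²) gives ωn=1, ζ=1.4.
Overdamped (ζ = 1.4 > 1)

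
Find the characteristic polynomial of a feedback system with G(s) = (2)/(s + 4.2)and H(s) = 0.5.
Characteristic poly = G_den * H_den + G_num * H_num = (s + 4.2) + (1) = s + 5.2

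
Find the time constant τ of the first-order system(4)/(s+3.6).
First-order system: τ = -1/pole. Pole = -3.6. τ = -1/(-3.6) = 0.2778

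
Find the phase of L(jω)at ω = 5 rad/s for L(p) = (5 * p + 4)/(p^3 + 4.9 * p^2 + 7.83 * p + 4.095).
Substitute p = j*5: L(j5) = -0.122481 - 0.122334j.
∠L(j5) = atan2(Im, Re) = atan2(-0.122334, -0.122481) = -135.03°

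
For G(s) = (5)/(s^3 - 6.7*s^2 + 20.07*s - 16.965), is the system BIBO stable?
Denominator: s^3 - 6.7*s^2 + 20.07*s - 16.965 = (s - 1.3)(s^2 - 5.4*s + 13.05). Poles: 1.3, 2.7 + 2.4j, 2.7 - 2.4j. All Re(p)<0: No (unstable)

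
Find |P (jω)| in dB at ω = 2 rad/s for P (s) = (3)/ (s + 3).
Substitute s = j*2: P(j2) = 0.692308 - 0.461538j.
|P(j2)| = sqrt(Re² + Im²) = 0.8321.
20*log₁₀(0.8321) = -1.60 dB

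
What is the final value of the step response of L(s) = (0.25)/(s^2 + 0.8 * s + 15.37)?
FVT: lim_{t→∞} y(t) = lim_{s→0} s*Y(s) where Y(s) = L(s)/s.
= lim_{s→0} L(s) = L(0) = num(0)/den(0) = 0.25/15.37 = 0.01627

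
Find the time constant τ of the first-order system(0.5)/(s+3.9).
First-order system: τ = -1/pole. Pole = -3.9. τ = -1/(-3.9) = 0.2564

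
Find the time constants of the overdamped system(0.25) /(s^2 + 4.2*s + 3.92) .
Overdamped: real poles at -2.8, -1.4. τ = -1/pole → τ₁ = 0.3571, τ₂ = 0.7143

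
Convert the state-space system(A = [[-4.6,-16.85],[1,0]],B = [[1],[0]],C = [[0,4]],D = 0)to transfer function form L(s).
L(s) = C(sI - A)⁻¹B + D.
Characteristic polynomial det(sI - A) = s^2 + 4.6*s + 16.85.
Numerator from C·adj(sI-A)·B + D·det(sI-A) = 4.
L(s) = (4)/(s^2 + 4.6*s + 16.85)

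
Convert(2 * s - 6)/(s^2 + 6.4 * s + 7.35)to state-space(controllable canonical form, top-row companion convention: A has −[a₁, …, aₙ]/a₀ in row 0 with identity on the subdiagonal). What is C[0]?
Reachable canonical form: C = numerator coefficients (right-aligned, zero-padded to length n).
num = 2*s - 6, C = [[2, -6]].
C[0] = 2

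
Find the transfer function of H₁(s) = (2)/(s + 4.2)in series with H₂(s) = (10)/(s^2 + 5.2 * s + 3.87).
Series: H = H₁ · H₂ = (n₁·n₂)/(d₁·d₂).
Num: n₁·n₂ = 20. Den: d₁·d₂ = s^3 + 9.4*s^2 + 25.71*s + 16.254.
H(s) = (20)/(s^3 + 9.4*s^2 + 25.71*s + 16.254)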